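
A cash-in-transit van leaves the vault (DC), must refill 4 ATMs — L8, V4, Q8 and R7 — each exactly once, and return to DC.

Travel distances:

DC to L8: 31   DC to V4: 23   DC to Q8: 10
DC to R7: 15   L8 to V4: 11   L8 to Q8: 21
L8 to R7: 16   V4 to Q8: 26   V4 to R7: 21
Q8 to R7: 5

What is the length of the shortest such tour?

Minimum total distance: 65.

DC → L8 → V4 → Q8 → R7 → DC: 31+11+26+5+15 = 88
DC → L8 → V4 → R7 → Q8 → DC: 31+11+21+5+10 = 78
DC → L8 → Q8 → V4 → R7 → DC: 31+21+26+21+15 = 114
DC → L8 → Q8 → R7 → V4 → DC: 31+21+5+21+23 = 101
DC → L8 → R7 → V4 → Q8 → DC: 31+16+21+26+10 = 104
DC → L8 → R7 → Q8 → V4 → DC: 31+16+5+26+23 = 101
DC → V4 → L8 → Q8 → R7 → DC: 23+11+21+5+15 = 75
DC → V4 → L8 → R7 → Q8 → DC: 23+11+16+5+10 = 65
DC → V4 → Q8 → L8 → R7 → DC: 23+26+21+16+15 = 101
DC → V4 → R7 → L8 → Q8 → DC: 23+21+16+21+10 = 91
DC → Q8 → L8 → V4 → R7 → DC: 10+21+11+21+15 = 78
DC → Q8 → V4 → L8 → R7 → DC: 10+26+11+16+15 = 78
The minimum is 65.
One optimal route: DC → V4 → L8 → R7 → Q8 → DC (or its reverse).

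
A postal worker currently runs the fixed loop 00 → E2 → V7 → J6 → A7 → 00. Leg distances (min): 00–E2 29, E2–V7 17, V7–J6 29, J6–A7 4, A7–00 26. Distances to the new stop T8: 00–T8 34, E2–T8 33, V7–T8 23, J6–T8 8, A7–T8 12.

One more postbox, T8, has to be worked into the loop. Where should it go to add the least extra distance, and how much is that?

Adding 2 min by placing T8 on the V7–J6 leg.

Insertion cost between consecutive stops i–j is d(i,T8) + d(T8,j) − d(i,j):
  between 00 and E2: 34 + 33 − 29 = 38
  between E2 and V7: 33 + 23 − 17 = 39
  between V7 and J6: 23 + 8 − 29 = 2
  between J6 and A7: 8 + 12 − 4 = 16
  between A7 and 00: 12 + 34 − 26 = 20
Cheapest insertion is between V7 and J6, adding 2.
New total = 105 + 2 = 107.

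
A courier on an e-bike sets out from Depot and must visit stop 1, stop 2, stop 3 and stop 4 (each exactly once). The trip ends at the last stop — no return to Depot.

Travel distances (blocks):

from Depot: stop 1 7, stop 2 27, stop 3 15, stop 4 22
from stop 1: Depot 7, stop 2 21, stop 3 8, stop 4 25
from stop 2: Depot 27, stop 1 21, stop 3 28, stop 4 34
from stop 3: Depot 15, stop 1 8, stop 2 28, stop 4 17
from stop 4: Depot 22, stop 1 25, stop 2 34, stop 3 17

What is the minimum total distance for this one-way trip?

There are 4! = 24 possible orderings.
Depot→stop 1→stop 2→stop 3→stop 4: 7+21+28+17 = 73
Depot→stop 1→stop 2→stop 4→stop 3: 7+21+34+17 = 79
Depot→stop 1→stop 3→stop 2→stop 4: 7+8+28+34 = 77
Depot→stop 1→stop 3→stop 4→stop 2: 7+8+17+34 = 66
Depot→stop 1→stop 4→stop 2→stop 3: 7+25+34+28 = 94
Depot→stop 1→stop 4→stop 3→stop 2: 7+25+17+28 = 77
Depot→stop 2→stop 1→stop 3→stop 4: 27+21+8+17 = 73
Depot→stop 2→stop 1→stop 4→stop 3: 27+21+25+17 = 90
Depot→stop 2→stop 3→stop 1→stop 4: 27+28+8+25 = 88
Depot→stop 2→stop 3→stop 4→stop 1: 27+28+17+25 = 97
Depot→stop 2→stop 4→stop 1→stop 3: 27+34+25+8 = 94
Depot→stop 2→stop 4→stop 3→stop 1: 27+34+17+8 = 86
Depot→stop 3→stop 1→stop 2→stop 4: 15+8+21+34 = 78
Depot→stop 3→stop 1→stop 4→stop 2: 15+8+25+34 = 82
… (10 more)
The minimum is 66.
One shortest path: Depot → stop 1 → stop 3 → stop 4 → stop 2.

Shortest open route: 66 blocks.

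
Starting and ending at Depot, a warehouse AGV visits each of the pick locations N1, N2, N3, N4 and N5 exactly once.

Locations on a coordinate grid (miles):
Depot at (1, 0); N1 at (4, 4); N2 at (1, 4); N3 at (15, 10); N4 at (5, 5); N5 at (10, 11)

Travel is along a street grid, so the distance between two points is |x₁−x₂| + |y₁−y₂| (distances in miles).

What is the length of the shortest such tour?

With 5 stops there are 5!/2 = 60 distinct round trips (a route and its reverse cost the same).
Depot - N1 - N2 - N3 - N4 - N5 - Depot: 7+3+20+15+11+20 = 76
Depot - N1 - N2 - N3 - N5 - N4 - Depot: 7+3+20+6+11+9 = 56
Depot - N1 - N2 - N4 - N3 - N5 - Depot: 7+3+5+15+6+20 = 56
Depot - N1 - N2 - N4 - N5 - N3 - Depot: 7+3+5+11+6+24 = 56
Depot - N1 - N2 - N5 - N3 - N4 - Depot: 7+3+16+6+15+9 = 56
Depot - N1 - N2 - N5 - N4 - N3 - Depot: 7+3+16+11+15+24 = 76
Depot - N1 - N3 - N2 - N4 - N5 - Depot: 7+17+20+5+11+20 = 80
Depot - N1 - N3 - N2 - N5 - N4 - Depot: 7+17+20+16+11+9 = 80
Depot - N1 - N3 - N4 - N2 - N5 - Depot: 7+17+15+5+16+20 = 80
Depot - N1 - N3 - N4 - N5 - N2 - Depot: 7+17+15+11+16+4 = 70
Depot - N1 - N3 - N5 - N2 - N4 - Depot: 7+17+6+16+5+9 = 60
Depot - N1 - N3 - N5 - N4 - N2 - Depot: 7+17+6+11+5+4 = 50
Depot - N1 - N4 - N2 - N3 - N5 - Depot: 7+2+5+20+6+20 = 60
Depot - N1 - N4 - N2 - N5 - N3 - Depot: 7+2+5+16+6+24 = 60
… (46 more)
The minimum is 50.
One optimal route: Depot → N1 → N3 → N5 → N4 → N2 → Depot (or its reverse).

Shortest round trip = 50 miles.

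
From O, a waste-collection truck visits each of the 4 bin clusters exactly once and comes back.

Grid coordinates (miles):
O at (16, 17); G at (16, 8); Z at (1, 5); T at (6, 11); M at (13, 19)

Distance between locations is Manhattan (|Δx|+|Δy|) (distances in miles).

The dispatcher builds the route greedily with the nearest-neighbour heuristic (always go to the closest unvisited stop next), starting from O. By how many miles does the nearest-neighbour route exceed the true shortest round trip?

12 miles longer than the optimal tour.

From O: M=5, G=9, T=16, Z=27 → choose M (5).
From M: G=14, T=15, Z=26 → choose G (14).
From G: T=13, Z=18 → choose T (13).
From T: Z=11 → choose Z (11).
NN route O → M → G → T → Z → O costs 70.
Optimal: O → G → Z → T → M → O costs 58 (by enumerating all 12 distinct tours).
Excess = 70 − 58 = 12.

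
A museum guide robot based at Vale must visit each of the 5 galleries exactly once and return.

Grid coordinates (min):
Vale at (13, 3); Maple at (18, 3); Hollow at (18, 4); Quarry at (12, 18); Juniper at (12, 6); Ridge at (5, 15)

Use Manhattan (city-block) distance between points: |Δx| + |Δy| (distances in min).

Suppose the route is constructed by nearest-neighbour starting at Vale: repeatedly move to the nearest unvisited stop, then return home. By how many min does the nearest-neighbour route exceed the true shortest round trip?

Vale: Juniper=4, Maple=5, Hollow=6, Quarry=16, Ridge=20 ⇒ Juniper
Juniper: Hollow=8, Maple=9, Quarry=12, Ridge=16 ⇒ Hollow
Hollow: Maple=1, Quarry=20, Ridge=24 ⇒ Maple
Maple: Quarry=21, Ridge=25 ⇒ Quarry
Quarry: Ridge=10 ⇒ Ridge
NN route Vale → Juniper → Hollow → Maple → Quarry → Ridge → Vale costs 64.
Optimal: Vale → Maple → Hollow → Quarry → Ridge → Juniper → Vale costs 56 (by enumerating all 60 distinct tours).
Excess = 64 − 56 = 8.

8 min longer than the optimal tour.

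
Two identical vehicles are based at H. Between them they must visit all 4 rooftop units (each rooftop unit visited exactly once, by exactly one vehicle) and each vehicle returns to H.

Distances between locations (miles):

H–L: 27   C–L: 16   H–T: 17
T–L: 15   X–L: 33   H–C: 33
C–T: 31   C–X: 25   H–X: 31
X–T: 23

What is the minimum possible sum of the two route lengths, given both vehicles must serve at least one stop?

There are 2^3 − 1 = 7 ways to divide the 4 stops into two non-empty groups. For each, the best each vehicle can do is its own shortest tour through its group:
  {C} + {X, T, L}: 66 + 96 = 162
  {X} + {C, T, L}: 62 + 81 = 143
  {C, X} + {T, L}: 89 + 59 = 148
  {T} + {C, X, L}: 34 + 99 = 133
  {C, T} + {X, L}: 81 + 91 = 172
  {X, T} + {C, L}: 71 + 76 = 147
  … (7 splits in total)
Best: vehicle 1 H → T → H = 34; vehicle 2 H → X → C → L → H = 99; combined 133.

Minimum combined distance: 133 miles.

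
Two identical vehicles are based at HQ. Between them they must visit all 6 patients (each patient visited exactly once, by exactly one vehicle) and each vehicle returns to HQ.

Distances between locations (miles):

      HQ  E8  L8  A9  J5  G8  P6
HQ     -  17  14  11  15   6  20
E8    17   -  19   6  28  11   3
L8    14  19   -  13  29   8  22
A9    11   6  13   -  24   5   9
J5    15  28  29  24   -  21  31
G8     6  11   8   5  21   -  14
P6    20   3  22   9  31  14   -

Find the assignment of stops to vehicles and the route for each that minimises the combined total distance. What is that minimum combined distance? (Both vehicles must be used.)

Minimum combined distance: 86 miles.

There are 2^5 − 1 = 31 ways to divide the 6 stops into two non-empty groups. For each, the best each vehicle can do is its own shortest tour through its group:
  {E8} + {L8, A9, J5, G8, P6}: 34 + 82 = 116
  {L8} + {E8, A9, J5, G8, P6}: 28 + 66 = 94
  {E8, L8} + {A9, J5, G8, P6}: 50 + 66 = 116
  {A9} + {E8, L8, J5, G8, P6}: 22 + 82 = 104
  {E8, A9} + {L8, J5, G8, P6}: 34 + 82 = 116
  {L8, A9} + {E8, J5, G8, P6}: 38 + 66 = 104
  … (31 splits in total)
  {J5} + {E8, L8, A9, G8, P6}: 30 + 56 = 86  ← best
Best: vehicle 1 HQ → J5 → HQ = 30; vehicle 2 HQ → E8 → P6 → A9 → L8 → G8 → HQ = 56; combined 86.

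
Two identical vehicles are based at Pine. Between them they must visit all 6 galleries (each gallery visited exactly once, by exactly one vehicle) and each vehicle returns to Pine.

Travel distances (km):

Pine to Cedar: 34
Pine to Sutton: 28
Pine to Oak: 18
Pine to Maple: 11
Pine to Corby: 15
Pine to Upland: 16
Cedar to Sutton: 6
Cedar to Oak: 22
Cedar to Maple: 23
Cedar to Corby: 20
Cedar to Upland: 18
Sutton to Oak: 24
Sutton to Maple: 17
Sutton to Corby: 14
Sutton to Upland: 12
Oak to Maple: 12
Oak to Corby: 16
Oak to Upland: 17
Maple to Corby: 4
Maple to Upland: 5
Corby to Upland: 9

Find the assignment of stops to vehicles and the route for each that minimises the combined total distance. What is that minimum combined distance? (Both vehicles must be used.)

There are 2^5 − 1 = 31 ways to divide the 6 stops into two non-empty groups. For each, the best each vehicle can do is its own shortest tour through its group:
  {Cedar} + {Sutton, Oak, Maple, Corby, Upland}: 68 + 76 = 144
  {Sutton} + {Cedar, Oak, Maple, Corby, Upland}: 56 + 82 = 138
  {Cedar, Sutton} + {Oak, Maple, Corby, Upland}: 68 + 59 = 127
  {Oak} + {Cedar, Sutton, Maple, Corby, Upland}: 36 + 69 = 105
  {Cedar, Oak} + {Sutton, Maple, Corby, Upland}: 74 + 57 = 131
  {Sutton, Oak} + {Cedar, Maple, Corby, Upland}: 70 + 69 = 139
  … (31 splits in total)
  {Maple} + {Cedar, Sutton, Oak, Corby, Upland}: 22 + 82 = 104  ← best
Best: vehicle 1 Pine → Maple → Pine = 22; vehicle 2 Pine → Oak → Cedar → Sutton → Upland → Corby → Pine = 82; combined 104.

Minimum combined distance: 104 km.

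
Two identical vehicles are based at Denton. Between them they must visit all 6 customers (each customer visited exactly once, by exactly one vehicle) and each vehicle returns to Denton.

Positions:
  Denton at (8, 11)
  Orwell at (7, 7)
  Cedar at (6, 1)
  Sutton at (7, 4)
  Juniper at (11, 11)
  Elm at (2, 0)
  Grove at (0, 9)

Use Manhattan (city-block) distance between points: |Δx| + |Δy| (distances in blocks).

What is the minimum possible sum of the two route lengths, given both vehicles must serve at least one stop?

There are 2^5 − 1 = 31 ways to divide the 6 stops into two non-empty groups. For each, the best each vehicle can do is its own shortest tour through its group:
  {Orwell} + {Cedar, Sutton, Juniper, Elm, Grove}: 10 + 44 = 54
  {Cedar} + {Orwell, Sutton, Juniper, Elm, Grove}: 24 + 44 = 68
  {Orwell, Cedar} + {Sutton, Juniper, Elm, Grove}: 24 + 44 = 68
  {Sutton} + {Orwell, Cedar, Juniper, Elm, Grove}: 16 + 44 = 60
  {Orwell, Sutton} + {Cedar, Juniper, Elm, Grove}: 16 + 44 = 60
  {Cedar, Sutton} + {Orwell, Juniper, Elm, Grove}: 24 + 44 = 68
  … (31 splits in total)
  {Juniper} + {Orwell, Cedar, Sutton, Elm, Grove}: 6 + 38 = 44  ← best
Best: vehicle 1 Denton → Juniper → Denton = 6; vehicle 2 Denton → Orwell → Sutton → Cedar → Elm → Grove → Denton = 38; combined 44.

Minimum combined distance: 44 blocks.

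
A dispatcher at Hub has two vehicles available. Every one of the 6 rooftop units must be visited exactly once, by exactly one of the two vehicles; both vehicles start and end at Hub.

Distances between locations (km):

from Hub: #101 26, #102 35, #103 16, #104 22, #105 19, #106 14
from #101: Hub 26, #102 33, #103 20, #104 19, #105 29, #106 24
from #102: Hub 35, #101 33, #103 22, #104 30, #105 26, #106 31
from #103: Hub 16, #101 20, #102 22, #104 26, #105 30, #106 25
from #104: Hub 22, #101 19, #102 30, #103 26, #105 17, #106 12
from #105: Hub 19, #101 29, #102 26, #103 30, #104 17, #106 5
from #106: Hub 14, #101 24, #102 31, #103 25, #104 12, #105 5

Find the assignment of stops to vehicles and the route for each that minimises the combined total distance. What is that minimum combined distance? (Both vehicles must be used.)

Minimum combined distance: 150 km.

There are 2^5 − 1 = 31 ways to divide the 6 stops into two non-empty groups. For each, the best each vehicle can do is its own shortest tour through its group:
  {#101} + {#102, #103, #104, #105, #106}: 52 + 103 = 155
  {#102} + {#101, #103, #104, #105, #106}: 70 + 91 = 161
  {#101, #102} + {#103, #104, #105, #106}: 94 + 78 = 172
  {#103} + {#101, #102, #104, #105, #106}: 32 + 119 = 151
  {#101, #103} + {#102, #104, #105, #106}: 62 + 97 = 159
  {#102, #103} + {#101, #104, #105, #106}: 73 + 81 = 154
  … (31 splits in total)
  {#101, #104} + {#102, #103, #105, #106}: 67 + 83 = 150  ← best
Best: vehicle 1 Hub → #101 → #104 → Hub = 67; vehicle 2 Hub → #103 → #102 → #105 → #106 → Hub = 83; combined 150.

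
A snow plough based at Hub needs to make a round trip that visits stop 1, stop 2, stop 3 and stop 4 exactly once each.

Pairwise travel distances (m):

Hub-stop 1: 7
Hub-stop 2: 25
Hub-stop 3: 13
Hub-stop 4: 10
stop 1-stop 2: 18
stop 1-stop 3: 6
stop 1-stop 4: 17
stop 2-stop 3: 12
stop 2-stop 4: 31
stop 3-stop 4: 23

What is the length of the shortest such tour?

66 m — the shortest possible round trip.

Hub→stop 1→stop 2→stop 3→stop 4→Hub: 7+18+12+23+10 = 70
Hub→stop 1→stop 2→stop 4→stop 3→Hub: 7+18+31+23+13 = 92
Hub→stop 1→stop 3→stop 2→stop 4→Hub: 7+6+12+31+10 = 66
Hub→stop 1→stop 3→stop 4→stop 2→Hub: 7+6+23+31+25 = 92
Hub→stop 1→stop 4→stop 2→stop 3→Hub: 7+17+31+12+13 = 80
Hub→stop 1→stop 4→stop 3→stop 2→Hub: 7+17+23+12+25 = 84
Hub→stop 2→stop 1→stop 3→stop 4→Hub: 25+18+6+23+10 = 82
Hub→stop 2→stop 1→stop 4→stop 3→Hub: 25+18+17+23+13 = 96
Hub→stop 2→stop 3→stop 1→stop 4→Hub: 25+12+6+17+10 = 70
Hub→stop 2→stop 4→stop 1→stop 3→Hub: 25+31+17+6+13 = 92
Hub→stop 3→stop 1→stop 2→stop 4→Hub: 13+6+18+31+10 = 78
Hub→stop 3→stop 2→stop 1→stop 4→Hub: 13+12+18+17+10 = 70
The minimum is 66.
One optimal route: Hub → stop 1 → stop 3 → stop 2 → stop 4 → Hub (or its reverse).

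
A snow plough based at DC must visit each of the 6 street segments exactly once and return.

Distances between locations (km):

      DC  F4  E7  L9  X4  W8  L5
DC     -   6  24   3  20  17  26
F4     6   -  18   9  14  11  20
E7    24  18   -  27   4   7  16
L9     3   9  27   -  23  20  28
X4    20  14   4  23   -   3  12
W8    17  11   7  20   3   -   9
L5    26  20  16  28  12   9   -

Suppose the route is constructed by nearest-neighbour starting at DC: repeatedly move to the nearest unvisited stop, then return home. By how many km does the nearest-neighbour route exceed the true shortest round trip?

From DC: L9=3, F4=6, W8=17, X4=20, E7=24, L5=26 → choose L9 (3).
From L9: F4=9, W8=20, X4=23, E7=27, L5=28 → choose F4 (9).
From F4: W8=11, X4=14, E7=18, L5=20 → choose W8 (11).
From W8: X4=3, E7=7, L5=9 → choose X4 (3).
From X4: E7=4, L5=12 → choose E7 (4).
From E7: L5=16 → choose L5 (16).
NN route DC → L9 → F4 → W8 → X4 → E7 → L5 → DC costs 72.
Optimal: DC → F4 → E7 → X4 → W8 → L5 → L9 → DC costs 71 (by enumerating all 360 distinct tours).
Excess = 72 − 71 = 1.

1 km longer than the optimal tour.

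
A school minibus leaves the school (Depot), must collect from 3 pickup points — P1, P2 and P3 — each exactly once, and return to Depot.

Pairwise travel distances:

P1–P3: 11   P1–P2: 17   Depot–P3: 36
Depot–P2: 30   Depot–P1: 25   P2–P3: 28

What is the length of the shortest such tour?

Shortest round trip = 94.

With 3 stops there are 3!/2 = 3 distinct round trips (a route and its reverse cost the same).
Depot→P1→P2→P3→Depot: 25+17+28+36 = 106
Depot→P1→P3→P2→Depot: 25+11+28+30 = 94
Depot→P2→P1→P3→Depot: 30+17+11+36 = 94
The minimum is 94.
One optimal route: Depot → P1 → P3 → P2 → Depot (or its reverse).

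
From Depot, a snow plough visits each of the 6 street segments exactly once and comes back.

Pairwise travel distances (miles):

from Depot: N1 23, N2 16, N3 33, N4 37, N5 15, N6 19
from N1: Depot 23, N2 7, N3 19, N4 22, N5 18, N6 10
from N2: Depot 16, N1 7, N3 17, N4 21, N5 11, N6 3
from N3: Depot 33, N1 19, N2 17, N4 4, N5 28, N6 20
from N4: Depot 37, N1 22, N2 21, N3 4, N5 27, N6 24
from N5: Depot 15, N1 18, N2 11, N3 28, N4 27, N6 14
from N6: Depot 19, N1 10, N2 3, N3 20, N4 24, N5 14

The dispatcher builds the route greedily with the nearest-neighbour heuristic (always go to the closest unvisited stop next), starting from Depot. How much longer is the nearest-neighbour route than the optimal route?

5 miles longer than the optimal tour.

Depot: N5=15, N2=16, N6=19, N1=23, N3=33, N4=37 ⇒ N5
N5: N2=11, N6=14, N1=18, N4=27, N3=28 ⇒ N2
N2: N6=3, N1=7, N3=17, N4=21 ⇒ N6
N6: N1=10, N3=20, N4=24 ⇒ N1
N1: N3=19, N4=22 ⇒ N3
N3: N4=4 ⇒ N4
NN route Depot → N5 → N2 → N6 → N1 → N3 → N4 → Depot costs 99.
Optimal: Depot → N2 → N6 → N1 → N3 → N4 → N5 → Depot costs 94 (by enumerating all 360 distinct tours).
Excess = 99 − 94 = 5.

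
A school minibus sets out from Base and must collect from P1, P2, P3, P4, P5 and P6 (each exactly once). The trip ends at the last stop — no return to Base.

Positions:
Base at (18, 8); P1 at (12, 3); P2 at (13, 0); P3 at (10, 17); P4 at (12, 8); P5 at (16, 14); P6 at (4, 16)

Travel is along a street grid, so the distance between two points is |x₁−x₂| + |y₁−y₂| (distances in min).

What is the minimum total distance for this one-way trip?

There are 6! = 720 possible orderings.
Base - P1 - P2 - P3 - P4 - P5 - P6: 11+4+20+11+10+14 = 70
Base - P1 - P2 - P3 - P4 - P6 - P5: 11+4+20+11+16+14 = 76
Base - P1 - P2 - P3 - P5 - P4 - P6: 11+4+20+9+10+16 = 70
Base - P1 - P2 - P3 - P5 - P6 - P4: 11+4+20+9+14+16 = 74
Base - P1 - P2 - P3 - P6 - P4 - P5: 11+4+20+7+16+10 = 68
Base - P1 - P2 - P3 - P6 - P5 - P4: 11+4+20+7+14+10 = 66
Base - P1 - P2 - P4 - P3 - P5 - P6: 11+4+9+11+9+14 = 58
Base - P1 - P2 - P4 - P3 - P6 - P5: 11+4+9+11+7+14 = 56
… (712 more)
Base - P2 - P1 - P4 - P5 - P3 - P6: 13+4+5+10+9+7 = 48  ← best
The minimum is 48.
One shortest path: Base → P2 → P1 → P4 → P5 → P3 → P6.

Shortest open route: 48 min.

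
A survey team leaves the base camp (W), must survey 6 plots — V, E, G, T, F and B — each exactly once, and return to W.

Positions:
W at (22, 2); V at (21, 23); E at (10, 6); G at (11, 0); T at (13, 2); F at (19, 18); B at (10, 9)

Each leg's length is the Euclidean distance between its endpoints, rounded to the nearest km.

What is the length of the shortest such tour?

60 km — the shortest possible round trip.

With 6 stops there are 6!/2 = 360 distinct round trips (a route and its reverse cost the same).
W-V-E-G-T-F-B-W: 21+20+6+3+17+13+14 = 94
W-V-E-G-T-B-F-W: 21+20+6+3+8+13+16 = 87
W-V-E-G-F-T-B-W: 21+20+6+20+17+8+14 = 106
W-V-E-G-F-B-T-W: 21+20+6+20+13+8+9 = 97
W-V-E-G-B-T-F-W: 21+20+6+9+8+17+16 = 97
W-V-E-G-B-F-T-W: 21+20+6+9+13+17+9 = 95
W-V-E-T-G-F-B-W: 21+20+5+3+20+13+14 = 96
W-V-E-T-G-B-F-W: 21+20+5+3+9+13+16 = 87
… (352 more)
W-V-F-B-E-G-T-W: 21+5+13+3+6+3+9 = 60  ← best
The minimum is 60.
One optimal route: W → V → F → B → E → G → T → W (or its reverse).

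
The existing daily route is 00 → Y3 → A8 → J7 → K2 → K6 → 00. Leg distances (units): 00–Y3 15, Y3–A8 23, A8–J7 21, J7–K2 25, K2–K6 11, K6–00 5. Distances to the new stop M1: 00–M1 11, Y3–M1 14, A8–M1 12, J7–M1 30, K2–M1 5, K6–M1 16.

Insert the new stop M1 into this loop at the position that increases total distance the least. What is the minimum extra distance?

Minimum extra distance: 3, inserting M1 between Y3 and A8.

Insertion cost between consecutive stops i–j is d(i,M1) + d(M1,j) − d(i,j):
  between 00 and Y3: 11 + 14 − 15 = 10
  between Y3 and A8: 14 + 12 − 23 = 3
  between A8 and J7: 12 + 30 − 21 = 21
  between J7 and K2: 30 + 5 − 25 = 10
  between K2 and K6: 5 + 16 − 11 = 10
  between K6 and 00: 16 + 11 − 5 = 22
Cheapest insertion is between Y3 and A8, adding 3.
New total = 100 + 3 = 103.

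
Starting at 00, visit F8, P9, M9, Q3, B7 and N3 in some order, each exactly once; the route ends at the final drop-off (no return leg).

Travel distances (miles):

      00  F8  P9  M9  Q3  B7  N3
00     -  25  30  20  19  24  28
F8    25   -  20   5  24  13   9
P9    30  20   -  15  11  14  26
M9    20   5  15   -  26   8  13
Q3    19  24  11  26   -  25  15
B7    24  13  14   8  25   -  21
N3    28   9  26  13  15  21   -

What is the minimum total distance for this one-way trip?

Shortest open route: 66 miles.

There are 6! = 720 possible orderings.
00→F8→P9→M9→Q3→B7→N3: 25+20+15+26+25+21 = 132
00→F8→P9→M9→Q3→N3→B7: 25+20+15+26+15+21 = 122
00→F8→P9→M9→B7→Q3→N3: 25+20+15+8+25+15 = 108
00→F8→P9→M9→B7→N3→Q3: 25+20+15+8+21+15 = 104
00→F8→P9→M9→N3→Q3→B7: 25+20+15+13+15+25 = 113
00→F8→P9→M9→N3→B7→Q3: 25+20+15+13+21+25 = 119
00→F8→P9→Q3→M9→B7→N3: 25+20+11+26+8+21 = 111
00→F8→P9→Q3→M9→N3→B7: 25+20+11+26+13+21 = 116
… (712 more)
00→Q3→P9→B7→M9→F8→N3: 19+11+14+8+5+9 = 66  ← best
The minimum is 66.
One shortest path: 00 → Q3 → P9 → B7 → M9 → F8 → N3.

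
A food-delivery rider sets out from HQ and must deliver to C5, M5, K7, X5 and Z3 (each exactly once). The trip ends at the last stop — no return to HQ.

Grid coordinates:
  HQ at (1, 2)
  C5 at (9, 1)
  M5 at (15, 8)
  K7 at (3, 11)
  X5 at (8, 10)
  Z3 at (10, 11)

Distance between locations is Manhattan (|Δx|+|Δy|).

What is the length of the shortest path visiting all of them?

Minimum one-way distance = 39.

There are 5! = 120 possible orderings.
HQ→C5→M5→K7→X5→Z3: 9+13+15+6+3 = 46
HQ→C5→M5→K7→Z3→X5: 9+13+15+7+3 = 47
HQ→C5→M5→X5→K7→Z3: 9+13+9+6+7 = 44
HQ→C5→M5→X5→Z3→K7: 9+13+9+3+7 = 41
HQ→C5→M5→Z3→K7→X5: 9+13+8+7+6 = 43
HQ→C5→M5→Z3→X5→K7: 9+13+8+3+6 = 39
HQ→C5→K7→M5→X5→Z3: 9+16+15+9+3 = 52
HQ→C5→K7→M5→Z3→X5: 9+16+15+8+3 = 51
HQ→C5→K7→X5→M5→Z3: 9+16+6+9+8 = 48
HQ→C5→K7→X5→Z3→M5: 9+16+6+3+8 = 42
HQ→C5→K7→Z3→M5→X5: 9+16+7+8+9 = 49
HQ→C5→K7→Z3→X5→M5: 9+16+7+3+9 = 44
HQ→C5→X5→M5→K7→Z3: 9+10+9+15+7 = 50
HQ→C5→X5→M5→Z3→K7: 9+10+9+8+7 = 43
… (106 more)
The minimum is 39.
One shortest path: HQ → C5 → M5 → Z3 → X5 → K7.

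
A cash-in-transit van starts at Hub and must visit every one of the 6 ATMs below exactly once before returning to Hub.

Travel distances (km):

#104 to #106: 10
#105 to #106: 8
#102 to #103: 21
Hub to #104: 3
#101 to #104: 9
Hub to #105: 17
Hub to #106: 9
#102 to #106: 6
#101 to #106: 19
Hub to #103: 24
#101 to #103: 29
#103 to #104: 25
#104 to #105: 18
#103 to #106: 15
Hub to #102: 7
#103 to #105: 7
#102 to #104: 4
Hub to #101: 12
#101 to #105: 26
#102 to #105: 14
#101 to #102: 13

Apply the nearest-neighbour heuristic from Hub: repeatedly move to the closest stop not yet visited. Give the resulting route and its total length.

69 km along Hub → #104 → #102 → #106 → #105 → #103 → #101 → Hub.

Hub → [#104:3 / #102:7 / #106:9 / #101:12 / #105:17 / #103:24] → #104 (3)
#104 → [#102:4 / #101:9 / #106:10 / #105:18 / #103:25] → #102 (4)
#102 → [#106:6 / #101:13 / #105:14 / #103:21] → #106 (6)
#106 → [#105:8 / #103:15 / #101:19] → #105 (8)
#105 → [#103:7 / #101:26] → #103 (7)
#103 → [#101:29] → #101 (29)
Return #101→Hub: 12.
Total = 3 + 4 + 6 + 8 + 7 + 29 + 12 = 69.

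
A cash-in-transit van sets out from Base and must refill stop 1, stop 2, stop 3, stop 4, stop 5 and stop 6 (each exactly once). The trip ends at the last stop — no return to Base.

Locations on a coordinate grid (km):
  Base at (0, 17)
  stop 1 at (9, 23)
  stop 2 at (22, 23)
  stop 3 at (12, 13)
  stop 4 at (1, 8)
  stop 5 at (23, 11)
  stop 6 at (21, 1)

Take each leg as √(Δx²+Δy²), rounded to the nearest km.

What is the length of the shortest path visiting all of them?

Shortest open route: 66 km.

There are 6! = 720 possible orderings.
Base → stop 1 → stop 2 → stop 3 → stop 4 → stop 5 → stop 6: 11+13+14+12+22+10 = 82
Base → stop 1 → stop 2 → stop 3 → stop 4 → stop 6 → stop 5: 11+13+14+12+21+10 = 81
Base → stop 1 → stop 2 → stop 3 → stop 5 → stop 4 → stop 6: 11+13+14+11+22+21 = 92
Base → stop 1 → stop 2 → stop 3 → stop 5 → stop 6 → stop 4: 11+13+14+11+10+21 = 80
Base → stop 1 → stop 2 → stop 3 → stop 6 → stop 4 → stop 5: 11+13+14+15+21+22 = 96
Base → stop 1 → stop 2 → stop 3 → stop 6 → stop 5 → stop 4: 11+13+14+15+10+22 = 85
Base → stop 1 → stop 2 → stop 4 → stop 3 → stop 5 → stop 6: 11+13+26+12+11+10 = 83
Base → stop 1 → stop 2 → stop 4 → stop 3 → stop 6 → stop 5: 11+13+26+12+15+10 = 87
… (712 more)
Base → stop 4 → stop 3 → stop 1 → stop 2 → stop 5 → stop 6: 9+12+10+13+12+10 = 66  ← best
The minimum is 66.
One shortest path: Base → stop 4 → stop 3 → stop 1 → stop 2 → stop 5 → stop 6.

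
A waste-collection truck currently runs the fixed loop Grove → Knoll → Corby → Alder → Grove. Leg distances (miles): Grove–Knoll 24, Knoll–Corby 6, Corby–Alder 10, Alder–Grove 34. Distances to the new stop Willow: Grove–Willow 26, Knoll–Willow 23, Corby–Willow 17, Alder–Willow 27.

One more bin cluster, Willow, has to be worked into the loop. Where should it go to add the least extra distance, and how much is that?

Insertion cost between consecutive stops i–j is d(i,Willow) + d(Willow,j) − d(i,j):
  between Grove and Knoll: 26 + 23 − 24 = 25
  between Knoll and Corby: 23 + 17 − 6 = 34
  between Corby and Alder: 17 + 27 − 10 = 34
  between Alder and Grove: 27 + 26 − 34 = 19
Cheapest insertion is between Alder and Grove, adding 19.
New total = 74 + 19 = 93.

+19 miles — insert Willow between Alder and Grove.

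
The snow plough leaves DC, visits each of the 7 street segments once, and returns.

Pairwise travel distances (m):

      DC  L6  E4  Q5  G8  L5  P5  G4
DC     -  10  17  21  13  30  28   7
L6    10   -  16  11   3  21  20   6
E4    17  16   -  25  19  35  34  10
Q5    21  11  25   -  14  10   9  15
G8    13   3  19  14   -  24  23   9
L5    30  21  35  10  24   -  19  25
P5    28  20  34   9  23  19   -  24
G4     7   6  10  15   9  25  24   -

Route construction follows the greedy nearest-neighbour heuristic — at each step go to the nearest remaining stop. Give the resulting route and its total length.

Total distance 110 m via the nearest-neighbour route DC → G4 → L6 → G8 → Q5 → P5 → L5 → E4 → DC.

From DC: distances to unvisited — G4=7, L6=10, G8=13, E4=17, Q5=21, P5=28, L5=30. Nearest is G4 (7).
From G4: distances to unvisited — L6=6, G8=9, E4=10, Q5=15, P5=24, L5=25. Nearest is L6 (6).
From L6: distances to unvisited — G8=3, Q5=11, E4=16, P5=20, L5=21. Nearest is G8 (3).
From G8: distances to unvisited — Q5=14, E4=19, P5=23, L5=24. Nearest is Q5 (14).
From Q5: distances to unvisited — P5=9, L5=10, E4=25. Nearest is P5 (9).
From P5: distances to unvisited — L5=19, E4=34. Nearest is L5 (19).
From L5: distances to unvisited — E4=35. Nearest is E4 (35).
Return E4→DC: 17.
Total = 7 + 6 + 3 + 14 + 9 + 19 + 35 + 17 = 110.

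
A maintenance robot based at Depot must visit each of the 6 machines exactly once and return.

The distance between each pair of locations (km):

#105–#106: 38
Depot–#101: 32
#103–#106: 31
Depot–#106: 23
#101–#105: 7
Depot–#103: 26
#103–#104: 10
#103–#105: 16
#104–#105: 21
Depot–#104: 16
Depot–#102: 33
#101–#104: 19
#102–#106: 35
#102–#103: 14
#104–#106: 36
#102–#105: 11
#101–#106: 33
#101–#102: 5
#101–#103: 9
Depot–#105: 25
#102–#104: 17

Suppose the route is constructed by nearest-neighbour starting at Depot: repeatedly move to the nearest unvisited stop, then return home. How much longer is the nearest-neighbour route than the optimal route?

Excess over optimum: 1 km.

From Depot: #104=16, #106=23, #105=25, #103=26, #101=32, #102=33 → choose #104 (16).
From #104: #103=10, #102=17, #101=19, #105=21, #106=36 → choose #103 (10).
From #103: #101=9, #102=14, #105=16, #106=31 → choose #101 (9).
From #101: #102=5, #105=7, #106=33 → choose #102 (5).
From #102: #105=11, #106=35 → choose #105 (11).
From #105: #106=38 → choose #106 (38).
NN route Depot → #104 → #103 → #101 → #102 → #105 → #106 → Depot costs 112.
Optimal: Depot → #104 → #103 → #101 → #105 → #102 → #106 → Depot costs 111 (by enumerating all 360 distinct tours).
Excess = 112 − 111 = 1.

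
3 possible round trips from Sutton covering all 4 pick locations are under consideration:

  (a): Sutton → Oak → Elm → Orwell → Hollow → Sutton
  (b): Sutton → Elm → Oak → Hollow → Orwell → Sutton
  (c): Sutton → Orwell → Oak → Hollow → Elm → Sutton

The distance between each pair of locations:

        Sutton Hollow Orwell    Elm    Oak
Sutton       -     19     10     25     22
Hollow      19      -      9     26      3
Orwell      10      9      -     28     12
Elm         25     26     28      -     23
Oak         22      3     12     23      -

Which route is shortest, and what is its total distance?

Shortest is (b), total 70.

(a): 22 + 23 + 28 + 9 + 19 = 101
(b): 25 + 23 + 3 + 9 + 10 = 70
(c): 10 + 12 + 3 + 26 + 25 = 76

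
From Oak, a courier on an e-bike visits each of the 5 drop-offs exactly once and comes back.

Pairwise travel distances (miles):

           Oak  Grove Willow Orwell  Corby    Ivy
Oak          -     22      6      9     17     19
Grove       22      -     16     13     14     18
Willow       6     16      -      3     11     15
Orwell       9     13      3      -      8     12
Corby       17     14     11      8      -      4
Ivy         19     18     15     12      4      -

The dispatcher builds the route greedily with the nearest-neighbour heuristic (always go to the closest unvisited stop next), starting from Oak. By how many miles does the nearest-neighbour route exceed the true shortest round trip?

The nearest-neighbour route is 2 miles longer than optimal.

Oak: Willow=6, Orwell=9, Corby=17, Ivy=19, Grove=22 ⇒ Willow
Willow: Orwell=3, Corby=11, Ivy=15, Grove=16 ⇒ Orwell
Orwell: Corby=8, Ivy=12, Grove=13 ⇒ Corby
Corby: Ivy=4, Grove=14 ⇒ Ivy
Ivy: Grove=18 ⇒ Grove
NN route Oak → Willow → Orwell → Corby → Ivy → Grove → Oak costs 61.
Optimal: Oak → Willow → Orwell → Grove → Corby → Ivy → Oak costs 59 (by enumerating all 60 distinct tours).
Excess = 61 − 59 = 2.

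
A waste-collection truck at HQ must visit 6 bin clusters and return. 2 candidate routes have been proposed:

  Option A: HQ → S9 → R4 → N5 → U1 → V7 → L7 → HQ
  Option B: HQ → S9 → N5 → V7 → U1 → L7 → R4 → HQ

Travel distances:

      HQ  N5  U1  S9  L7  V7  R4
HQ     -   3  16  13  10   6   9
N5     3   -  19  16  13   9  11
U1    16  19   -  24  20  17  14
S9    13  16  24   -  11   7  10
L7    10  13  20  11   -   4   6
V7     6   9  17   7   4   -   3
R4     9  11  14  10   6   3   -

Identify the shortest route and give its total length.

Option A: 13 + 10 + 11 + 19 + 17 + 4 + 10 = 84
Option B: 13 + 16 + 9 + 17 + 20 + 6 + 9 = 90

Shortest is Option A, total 84.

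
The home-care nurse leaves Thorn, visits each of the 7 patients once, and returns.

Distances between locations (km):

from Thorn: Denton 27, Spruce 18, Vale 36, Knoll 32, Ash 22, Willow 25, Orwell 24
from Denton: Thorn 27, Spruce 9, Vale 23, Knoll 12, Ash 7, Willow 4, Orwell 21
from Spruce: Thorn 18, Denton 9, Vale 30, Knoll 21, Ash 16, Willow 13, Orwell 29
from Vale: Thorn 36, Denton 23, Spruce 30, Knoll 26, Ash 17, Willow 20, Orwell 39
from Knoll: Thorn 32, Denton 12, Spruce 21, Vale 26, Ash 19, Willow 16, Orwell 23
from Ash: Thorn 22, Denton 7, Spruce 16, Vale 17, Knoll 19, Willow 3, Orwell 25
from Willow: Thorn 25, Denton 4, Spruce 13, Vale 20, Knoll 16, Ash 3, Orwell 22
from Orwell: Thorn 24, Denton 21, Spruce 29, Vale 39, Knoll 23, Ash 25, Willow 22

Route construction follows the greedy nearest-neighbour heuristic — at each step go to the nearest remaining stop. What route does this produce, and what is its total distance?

Thorn → [Spruce:18 / Ash:22 / Orwell:24 / Willow:25 / Denton:27 / Knoll:32 / Vale:36] → Spruce (18)
Spruce → [Denton:9 / Willow:13 / Ash:16 / Knoll:21 / Orwell:29 / Vale:30] → Denton (9)
Denton → [Willow:4 / Ash:7 / Knoll:12 / Orwell:21 / Vale:23] → Willow (4)
Willow → [Ash:3 / Knoll:16 / Vale:20 / Orwell:22] → Ash (3)
Ash → [Vale:17 / Knoll:19 / Orwell:25] → Vale (17)
Vale → [Knoll:26 / Orwell:39] → Knoll (26)
Knoll → [Orwell:23] → Orwell (23)
Return Orwell→Thorn: 24.
Total = 18 + 9 + 4 + 3 + 17 + 26 + 23 + 24 = 124.

Total distance 124 km via the nearest-neighbour route Thorn → Spruce → Denton → Willow → Ash → Vale → Knoll → Orwell → Thorn.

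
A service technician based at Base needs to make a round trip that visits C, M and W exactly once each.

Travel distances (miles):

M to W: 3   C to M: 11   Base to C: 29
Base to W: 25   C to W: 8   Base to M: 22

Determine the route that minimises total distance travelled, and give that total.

62 miles — the shortest possible round trip.

Base-C-M-W-Base: 29+11+3+25 = 68
Base-C-W-M-Base: 29+8+3+22 = 62
Base-M-C-W-Base: 22+11+8+25 = 66
The minimum is 62.
One optimal route: Base → C → W → M → Base (or its reverse).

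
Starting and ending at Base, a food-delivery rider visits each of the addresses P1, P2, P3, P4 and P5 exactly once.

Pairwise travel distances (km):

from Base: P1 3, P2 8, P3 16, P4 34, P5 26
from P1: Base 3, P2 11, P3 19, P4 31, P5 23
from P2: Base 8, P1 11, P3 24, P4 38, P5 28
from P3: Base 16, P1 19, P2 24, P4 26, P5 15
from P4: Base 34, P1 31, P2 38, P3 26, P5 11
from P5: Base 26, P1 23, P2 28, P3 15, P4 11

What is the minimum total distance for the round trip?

Minimum total distance: 92 km.

With 5 stops there are 5!/2 = 60 distinct round trips (a route and its reverse cost the same).
Base→P1→P2→P3→P4→P5→Base: 3+11+24+26+11+26 = 101
Base→P1→P2→P3→P5→P4→Base: 3+11+24+15+11+34 = 98
Base→P1→P2→P4→P3→P5→Base: 3+11+38+26+15+26 = 119
Base→P1→P2→P4→P5→P3→Base: 3+11+38+11+15+16 = 94
Base→P1→P2→P5→P3→P4→Base: 3+11+28+15+26+34 = 117
Base→P1→P2→P5→P4→P3→Base: 3+11+28+11+26+16 = 95
Base→P1→P3→P2→P4→P5→Base: 3+19+24+38+11+26 = 121
Base→P1→P3→P2→P5→P4→Base: 3+19+24+28+11+34 = 119
Base→P1→P3→P4→P2→P5→Base: 3+19+26+38+28+26 = 140
Base→P1→P3→P4→P5→P2→Base: 3+19+26+11+28+8 = 95
Base→P1→P3→P5→P2→P4→Base: 3+19+15+28+38+34 = 137
Base→P1→P3→P5→P4→P2→Base: 3+19+15+11+38+8 = 94
Base→P1→P4→P2→P3→P5→Base: 3+31+38+24+15+26 = 137
Base→P1→P4→P2→P5→P3→Base: 3+31+38+28+15+16 = 131
… (46 more)
Base→P1→P4→P5→P3→P2→Base: 3+31+11+15+24+8 = 92  ← best
The minimum is 92.
One optimal route: Base → P1 → P4 → P5 → P3 → P2 → Base (or its reverse).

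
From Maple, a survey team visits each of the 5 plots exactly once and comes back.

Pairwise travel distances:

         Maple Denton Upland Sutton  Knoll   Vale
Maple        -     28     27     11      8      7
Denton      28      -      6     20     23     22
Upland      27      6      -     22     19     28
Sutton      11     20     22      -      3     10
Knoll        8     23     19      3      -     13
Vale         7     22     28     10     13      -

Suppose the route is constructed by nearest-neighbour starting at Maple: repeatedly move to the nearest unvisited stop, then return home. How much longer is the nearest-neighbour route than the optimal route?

Maple: Vale=7, Knoll=8, Sutton=11, Upland=27, Denton=28 ⇒ Vale
Vale: Sutton=10, Knoll=13, Denton=22, Upland=28 ⇒ Sutton
Sutton: Knoll=3, Denton=20, Upland=22 ⇒ Knoll
Knoll: Upland=19, Denton=23 ⇒ Upland
Upland: Denton=6 ⇒ Denton
NN route Maple → Vale → Sutton → Knoll → Upland → Denton → Maple costs 73.
Optimal: Maple → Sutton → Knoll → Upland → Denton → Vale → Maple costs 68 (by enumerating all 60 distinct tours).
Excess = 73 − 68 = 5.

The nearest-neighbour route is 5 longer than optimal.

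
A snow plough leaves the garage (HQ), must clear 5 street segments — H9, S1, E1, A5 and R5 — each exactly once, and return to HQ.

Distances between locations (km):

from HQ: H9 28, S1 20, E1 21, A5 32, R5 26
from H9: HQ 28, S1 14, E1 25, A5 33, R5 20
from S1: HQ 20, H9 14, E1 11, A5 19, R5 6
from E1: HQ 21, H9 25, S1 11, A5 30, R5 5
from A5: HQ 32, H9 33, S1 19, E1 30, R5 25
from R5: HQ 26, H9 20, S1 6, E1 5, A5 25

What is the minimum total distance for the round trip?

HQ - H9 - S1 - E1 - A5 - R5 - HQ: 28+14+11+30+25+26 = 134
HQ - H9 - S1 - E1 - R5 - A5 - HQ: 28+14+11+5+25+32 = 115
HQ - H9 - S1 - A5 - E1 - R5 - HQ: 28+14+19+30+5+26 = 122
HQ - H9 - S1 - A5 - R5 - E1 - HQ: 28+14+19+25+5+21 = 112
HQ - H9 - S1 - R5 - E1 - A5 - HQ: 28+14+6+5+30+32 = 115
HQ - H9 - S1 - R5 - A5 - E1 - HQ: 28+14+6+25+30+21 = 124
HQ - H9 - E1 - S1 - A5 - R5 - HQ: 28+25+11+19+25+26 = 134
HQ - H9 - E1 - S1 - R5 - A5 - HQ: 28+25+11+6+25+32 = 127
HQ - H9 - E1 - A5 - S1 - R5 - HQ: 28+25+30+19+6+26 = 134
HQ - H9 - E1 - A5 - R5 - S1 - HQ: 28+25+30+25+6+20 = 134
HQ - H9 - E1 - R5 - S1 - A5 - HQ: 28+25+5+6+19+32 = 115
HQ - H9 - E1 - R5 - A5 - S1 - HQ: 28+25+5+25+19+20 = 122
HQ - H9 - A5 - S1 - E1 - R5 - HQ: 28+33+19+11+5+26 = 122
HQ - H9 - A5 - S1 - R5 - E1 - HQ: 28+33+19+6+5+21 = 112
… (46 more)
HQ - E1 - R5 - H9 - S1 - A5 - HQ: 21+5+20+14+19+32 = 111  ← best
The minimum is 111.
One optimal route: HQ → E1 → R5 → H9 → S1 → A5 → HQ (or its reverse).

111 km — the shortest possible round trip.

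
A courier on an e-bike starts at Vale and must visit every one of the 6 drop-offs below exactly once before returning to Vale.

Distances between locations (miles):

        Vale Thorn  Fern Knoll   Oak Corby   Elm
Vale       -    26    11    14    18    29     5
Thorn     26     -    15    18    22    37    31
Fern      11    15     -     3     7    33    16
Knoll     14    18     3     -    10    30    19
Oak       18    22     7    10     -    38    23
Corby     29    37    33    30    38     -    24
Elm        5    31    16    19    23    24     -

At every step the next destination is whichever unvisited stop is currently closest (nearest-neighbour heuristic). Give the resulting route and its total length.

Vale → [Elm:5 / Fern:11 / Knoll:14 / Oak:18 / Thorn:26 / Corby:29] → Elm (5)
Elm → [Fern:16 / Knoll:19 / Oak:23 / Corby:24 / Thorn:31] → Fern (16)
Fern → [Knoll:3 / Oak:7 / Thorn:15 / Corby:33] → Knoll (3)
Knoll → [Oak:10 / Thorn:18 / Corby:30] → Oak (10)
Oak → [Thorn:22 / Corby:38] → Thorn (22)
Thorn → [Corby:37] → Corby (37)
Return Corby→Vale: 29.
Total = 5 + 16 + 3 + 10 + 22 + 37 + 29 = 122.

Total distance 122 miles via the nearest-neighbour route Vale → Elm → Fern → Knoll → Oak → Thorn → Corby → Vale.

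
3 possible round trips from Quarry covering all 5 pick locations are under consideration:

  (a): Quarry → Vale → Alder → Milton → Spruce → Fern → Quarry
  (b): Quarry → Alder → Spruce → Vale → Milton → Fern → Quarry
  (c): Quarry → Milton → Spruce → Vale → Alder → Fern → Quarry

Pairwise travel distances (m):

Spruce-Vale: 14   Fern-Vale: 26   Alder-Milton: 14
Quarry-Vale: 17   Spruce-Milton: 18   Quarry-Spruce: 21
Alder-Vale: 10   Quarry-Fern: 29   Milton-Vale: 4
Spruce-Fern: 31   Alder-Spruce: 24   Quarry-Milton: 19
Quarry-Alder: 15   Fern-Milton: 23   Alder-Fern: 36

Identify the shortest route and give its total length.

109 m — (b) is the shortest.

(a): 17 + 10 + 14 + 18 + 31 + 29 = 119
(b): 15 + 24 + 14 + 4 + 23 + 29 = 109
(c): 19 + 18 + 14 + 10 + 36 + 29 = 126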